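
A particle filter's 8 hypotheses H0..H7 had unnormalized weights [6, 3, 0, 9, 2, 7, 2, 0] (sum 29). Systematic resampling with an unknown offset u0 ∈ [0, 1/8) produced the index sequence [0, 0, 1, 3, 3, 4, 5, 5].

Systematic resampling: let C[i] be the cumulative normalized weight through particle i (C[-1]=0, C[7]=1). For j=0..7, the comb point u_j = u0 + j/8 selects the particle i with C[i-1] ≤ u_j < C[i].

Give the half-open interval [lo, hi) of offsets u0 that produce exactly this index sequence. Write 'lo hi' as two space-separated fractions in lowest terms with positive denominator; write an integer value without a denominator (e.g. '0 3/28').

C = [6/29, 9/29, 9/29, 18/29, 20/29, 27/29, 1, 1]
j=0 picked index 0: u0 ∈ [0, 6/29)
j=1 picked index 0: u0 ∈ [-1/8, 19/232)
j=2 picked index 1: u0 ∈ [-5/116, 7/116)
j=3 picked index 3: u0 ∈ [-15/232, 57/232)
j=4 picked index 3: u0 ∈ [-11/58, 7/58)
j=5 picked index 4: u0 ∈ [-1/232, 15/232)
j=6 picked index 5: u0 ∈ [-7/116, 21/116)
j=7 picked index 5: u0 ∈ [-43/232, 13/232)
intersection: [0, 13/232)

0 13/232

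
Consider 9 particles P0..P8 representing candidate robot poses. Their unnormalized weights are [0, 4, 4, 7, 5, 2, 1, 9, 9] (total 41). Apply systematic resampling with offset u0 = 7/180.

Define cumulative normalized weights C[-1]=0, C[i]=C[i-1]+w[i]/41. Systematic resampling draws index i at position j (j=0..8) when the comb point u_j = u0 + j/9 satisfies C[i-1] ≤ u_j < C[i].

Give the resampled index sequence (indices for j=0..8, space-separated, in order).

C = [0, 4/41, 8/41, 15/41, 20/41, 22/41, 23/41, 32/41, 1]
j=0: u_0=7/180 ∈ [0, 4/41) → index 1
j=1: u_1=3/20 ∈ [4/41, 8/41) → index 2
j=2: u_2=47/180 ∈ [8/41, 15/41) → index 3
j=3: u_3=67/180 ∈ [15/41, 20/41) → index 4
j=4: u_4=29/60 ∈ [15/41, 20/41) → index 4
j=5: u_5=107/180 ∈ [23/41, 32/41) → index 7
j=6: u_6=127/180 ∈ [23/41, 32/41) → index 7
j=7: u_7=49/60 ∈ [32/41, 1) → index 8
j=8: u_8=167/180 ∈ [32/41, 1) → index 8

1 2 3 4 4 7 7 8 8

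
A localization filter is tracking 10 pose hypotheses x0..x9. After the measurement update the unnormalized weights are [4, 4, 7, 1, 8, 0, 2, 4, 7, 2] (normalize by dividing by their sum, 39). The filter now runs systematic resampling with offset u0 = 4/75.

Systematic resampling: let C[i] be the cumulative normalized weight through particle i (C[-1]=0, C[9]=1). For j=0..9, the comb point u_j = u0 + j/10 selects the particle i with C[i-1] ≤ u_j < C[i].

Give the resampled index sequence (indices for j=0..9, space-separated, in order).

0 1 2 2 4 4 6 7 8 9

C = [4/39, 8/39, 5/13, 16/39, 8/13, 8/13, 2/3, 10/13, 37/39, 1]
j=0: u_0=4/75 ∈ [0, 4/39) → index 0
j=1: u_1=23/150 ∈ [4/39, 8/39) → index 1
j=2: u_2=19/75 ∈ [8/39, 5/13) → index 2
j=3: u_3=53/150 ∈ [8/39, 5/13) → index 2
j=4: u_4=34/75 ∈ [16/39, 8/13) → index 4
j=5: u_5=83/150 ∈ [16/39, 8/13) → index 4
j=6: u_6=49/75 ∈ [8/13, 2/3) → index 6
j=7: u_7=113/150 ∈ [2/3, 10/13) → index 7
j=8: u_8=64/75 ∈ [10/13, 37/39) → index 8
j=9: u_9=143/150 ∈ [37/39, 1) → index 9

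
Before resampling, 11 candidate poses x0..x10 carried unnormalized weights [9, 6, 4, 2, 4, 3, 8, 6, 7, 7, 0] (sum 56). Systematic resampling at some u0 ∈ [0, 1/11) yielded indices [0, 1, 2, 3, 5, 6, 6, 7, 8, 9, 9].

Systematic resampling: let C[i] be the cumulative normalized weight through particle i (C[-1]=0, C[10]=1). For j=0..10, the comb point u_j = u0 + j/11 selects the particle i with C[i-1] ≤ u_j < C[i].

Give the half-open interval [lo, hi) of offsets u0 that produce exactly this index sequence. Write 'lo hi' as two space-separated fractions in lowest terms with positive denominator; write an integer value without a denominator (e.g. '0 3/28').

C = [9/56, 15/56, 19/56, 3/8, 25/56, 1/2, 9/14, 3/4, 7/8, 1, 1]
j=0 picked index 0: u0 ∈ [0, 9/56)
j=1 picked index 1: u0 ∈ [43/616, 109/616)
j=2 picked index 2: u0 ∈ [53/616, 97/616)
j=3 picked index 3: u0 ∈ [41/616, 9/88)
j=4 picked index 5: u0 ∈ [51/616, 3/22)
j=5 picked index 6: u0 ∈ [1/22, 29/154)
j=6 picked index 6: u0 ∈ [-1/22, 15/154)
j=7 picked index 7: u0 ∈ [1/154, 5/44)
j=8 picked index 8: u0 ∈ [1/44, 13/88)
j=9 picked index 9: u0 ∈ [5/88, 2/11)
j=10 picked index 9: u0 ∈ [-3/88, 1/11)
intersection: [53/616, 1/11)

53/616 1/11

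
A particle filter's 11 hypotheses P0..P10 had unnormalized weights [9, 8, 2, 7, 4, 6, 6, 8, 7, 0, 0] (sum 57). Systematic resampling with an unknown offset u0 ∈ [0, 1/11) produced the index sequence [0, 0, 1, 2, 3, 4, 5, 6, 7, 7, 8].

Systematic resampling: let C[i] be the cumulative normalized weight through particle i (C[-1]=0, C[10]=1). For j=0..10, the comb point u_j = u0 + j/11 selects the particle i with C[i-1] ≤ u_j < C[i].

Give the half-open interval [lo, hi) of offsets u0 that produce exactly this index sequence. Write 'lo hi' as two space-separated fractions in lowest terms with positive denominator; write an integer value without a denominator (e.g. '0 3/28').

C = [3/19, 17/57, 1/3, 26/57, 10/19, 12/19, 14/19, 50/57, 1, 1, 1]
j=0 picked index 0: u0 ∈ [0, 3/19)
j=1 picked index 0: u0 ∈ [-1/11, 14/209)
j=2 picked index 1: u0 ∈ [-5/209, 73/627)
j=3 picked index 2: u0 ∈ [16/627, 2/33)
j=4 picked index 3: u0 ∈ [-1/33, 58/627)
j=5 picked index 4: u0 ∈ [1/627, 15/209)
j=6 picked index 5: u0 ∈ [-4/209, 18/209)
j=7 picked index 6: u0 ∈ [-1/209, 21/209)
j=8 picked index 7: u0 ∈ [2/209, 94/627)
j=9 picked index 7: u0 ∈ [-17/209, 37/627)
j=10 picked index 8: u0 ∈ [-20/627, 1/11)
intersection: [16/627, 37/627)

16/627 37/627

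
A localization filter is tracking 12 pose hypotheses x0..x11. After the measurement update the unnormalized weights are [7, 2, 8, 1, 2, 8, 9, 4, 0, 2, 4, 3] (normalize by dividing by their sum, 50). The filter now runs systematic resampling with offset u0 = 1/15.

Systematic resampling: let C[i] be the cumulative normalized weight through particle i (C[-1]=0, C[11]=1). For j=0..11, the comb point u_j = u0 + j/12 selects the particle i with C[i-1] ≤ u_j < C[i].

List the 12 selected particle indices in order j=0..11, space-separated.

C = [7/50, 9/50, 17/50, 9/25, 2/5, 14/25, 37/50, 41/50, 41/50, 43/50, 47/50, 1]
j=0: u_0=1/15 ∈ [0, 7/50) → index 0
j=1: u_1=3/20 ∈ [7/50, 9/50) → index 1
j=2: u_2=7/30 ∈ [9/50, 17/50) → index 2
j=3: u_3=19/60 ∈ [9/50, 17/50) → index 2
j=4: u_4=2/5 ∈ [2/5, 14/25) → index 5
j=5: u_5=29/60 ∈ [2/5, 14/25) → index 5
j=6: u_6=17/30 ∈ [14/25, 37/50) → index 6
j=7: u_7=13/20 ∈ [14/25, 37/50) → index 6
j=8: u_8=11/15 ∈ [14/25, 37/50) → index 6
j=9: u_9=49/60 ∈ [37/50, 41/50) → index 7
j=10: u_10=9/10 ∈ [43/50, 47/50) → index 10
j=11: u_11=59/60 ∈ [47/50, 1) → index 11

0 1 2 2 5 5 6 6 6 7 10 11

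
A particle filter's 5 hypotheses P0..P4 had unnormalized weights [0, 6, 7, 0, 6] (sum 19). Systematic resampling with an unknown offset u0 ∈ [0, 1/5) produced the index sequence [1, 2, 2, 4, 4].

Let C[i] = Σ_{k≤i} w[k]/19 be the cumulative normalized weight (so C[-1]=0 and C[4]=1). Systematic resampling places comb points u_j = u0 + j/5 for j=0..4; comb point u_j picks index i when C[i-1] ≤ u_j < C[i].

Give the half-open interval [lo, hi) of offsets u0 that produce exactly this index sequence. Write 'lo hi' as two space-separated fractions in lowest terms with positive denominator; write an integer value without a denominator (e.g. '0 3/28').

11/95 1/5

C = [0, 6/19, 13/19, 13/19, 1]
j=0 picked index 1: u0 ∈ [0, 6/19)
j=1 picked index 2: u0 ∈ [11/95, 46/95)
j=2 picked index 2: u0 ∈ [-8/95, 27/95)
j=3 picked index 4: u0 ∈ [8/95, 2/5)
j=4 picked index 4: u0 ∈ [-11/95, 1/5)
intersection: [11/95, 1/5)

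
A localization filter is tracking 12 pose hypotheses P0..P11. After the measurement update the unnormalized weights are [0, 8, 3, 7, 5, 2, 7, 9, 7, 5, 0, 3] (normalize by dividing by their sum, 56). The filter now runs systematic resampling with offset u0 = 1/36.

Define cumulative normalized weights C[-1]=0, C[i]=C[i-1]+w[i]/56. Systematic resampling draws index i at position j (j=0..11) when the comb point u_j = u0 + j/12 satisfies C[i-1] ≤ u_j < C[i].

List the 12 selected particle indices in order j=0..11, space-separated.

C = [0, 1/7, 11/56, 9/28, 23/56, 25/56, 4/7, 41/56, 6/7, 53/56, 53/56, 1]
j=0: u_0=1/36 ∈ [0, 1/7) → index 1
j=1: u_1=1/9 ∈ [0, 1/7) → index 1
j=2: u_2=7/36 ∈ [1/7, 11/56) → index 2
j=3: u_3=5/18 ∈ [11/56, 9/28) → index 3
j=4: u_4=13/36 ∈ [9/28, 23/56) → index 4
j=5: u_5=4/9 ∈ [23/56, 25/56) → index 5
j=6: u_6=19/36 ∈ [25/56, 4/7) → index 6
j=7: u_7=11/18 ∈ [4/7, 41/56) → index 7
j=8: u_8=25/36 ∈ [4/7, 41/56) → index 7
j=9: u_9=7/9 ∈ [41/56, 6/7) → index 8
j=10: u_10=31/36 ∈ [6/7, 53/56) → index 9
j=11: u_11=17/18 ∈ [6/7, 53/56) → index 9

1 1 2 3 4 5 6 7 7 8 9 9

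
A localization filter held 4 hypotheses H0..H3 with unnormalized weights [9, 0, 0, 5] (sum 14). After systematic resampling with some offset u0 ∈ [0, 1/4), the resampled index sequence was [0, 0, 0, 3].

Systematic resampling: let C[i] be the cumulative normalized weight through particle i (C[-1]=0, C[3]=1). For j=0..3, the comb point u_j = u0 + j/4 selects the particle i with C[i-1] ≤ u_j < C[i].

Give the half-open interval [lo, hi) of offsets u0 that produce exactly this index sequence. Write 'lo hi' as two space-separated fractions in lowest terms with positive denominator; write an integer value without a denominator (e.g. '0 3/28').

C = [9/14, 9/14, 9/14, 1]
j=0 picked index 0: u0 ∈ [0, 9/14)
j=1 picked index 0: u0 ∈ [-1/4, 11/28)
j=2 picked index 0: u0 ∈ [-1/2, 1/7)
j=3 picked index 3: u0 ∈ [-3/28, 1/4)
intersection: [0, 1/7)

0 1/7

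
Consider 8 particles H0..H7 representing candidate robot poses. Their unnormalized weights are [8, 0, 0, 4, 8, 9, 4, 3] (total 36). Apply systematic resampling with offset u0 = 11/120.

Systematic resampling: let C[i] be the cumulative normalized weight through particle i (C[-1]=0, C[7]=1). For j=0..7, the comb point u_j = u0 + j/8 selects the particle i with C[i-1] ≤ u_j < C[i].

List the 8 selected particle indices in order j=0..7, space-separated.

C = [2/9, 2/9, 2/9, 1/3, 5/9, 29/36, 11/12, 1]
j=0: u_0=11/120 ∈ [0, 2/9) → index 0
j=1: u_1=13/60 ∈ [0, 2/9) → index 0
j=2: u_2=41/120 ∈ [1/3, 5/9) → index 4
j=3: u_3=7/15 ∈ [1/3, 5/9) → index 4
j=4: u_4=71/120 ∈ [5/9, 29/36) → index 5
j=5: u_5=43/60 ∈ [5/9, 29/36) → index 5
j=6: u_6=101/120 ∈ [29/36, 11/12) → index 6
j=7: u_7=29/30 ∈ [11/12, 1) → index 7

0 0 4 4 5 5 6 7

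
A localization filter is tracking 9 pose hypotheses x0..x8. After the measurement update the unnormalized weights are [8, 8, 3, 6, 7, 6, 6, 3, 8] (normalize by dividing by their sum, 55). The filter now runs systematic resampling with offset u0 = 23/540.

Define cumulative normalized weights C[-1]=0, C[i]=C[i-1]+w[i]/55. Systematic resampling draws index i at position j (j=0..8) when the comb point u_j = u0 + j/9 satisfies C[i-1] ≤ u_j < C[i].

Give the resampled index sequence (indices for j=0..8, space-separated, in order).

0 1 1 3 4 5 6 7 8

C = [8/55, 16/55, 19/55, 5/11, 32/55, 38/55, 4/5, 47/55, 1]
j=0: u_0=23/540 ∈ [0, 8/55) → index 0
j=1: u_1=83/540 ∈ [8/55, 16/55) → index 1
j=2: u_2=143/540 ∈ [8/55, 16/55) → index 1
j=3: u_3=203/540 ∈ [19/55, 5/11) → index 3
j=4: u_4=263/540 ∈ [5/11, 32/55) → index 4
j=5: u_5=323/540 ∈ [32/55, 38/55) → index 5
j=6: u_6=383/540 ∈ [38/55, 4/5) → index 6
j=7: u_7=443/540 ∈ [4/5, 47/55) → index 7
j=8: u_8=503/540 ∈ [47/55, 1) → index 8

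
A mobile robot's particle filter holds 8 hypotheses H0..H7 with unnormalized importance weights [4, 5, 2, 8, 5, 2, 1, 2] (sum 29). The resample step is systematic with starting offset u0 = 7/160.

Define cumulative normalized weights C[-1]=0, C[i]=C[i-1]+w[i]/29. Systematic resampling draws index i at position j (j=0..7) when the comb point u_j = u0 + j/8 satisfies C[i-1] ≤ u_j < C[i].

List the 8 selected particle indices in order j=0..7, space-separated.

0 1 1 3 3 4 4 6

C = [4/29, 9/29, 11/29, 19/29, 24/29, 26/29, 27/29, 1]
j=0: u_0=7/160 ∈ [0, 4/29) → index 0
j=1: u_1=27/160 ∈ [4/29, 9/29) → index 1
j=2: u_2=47/160 ∈ [4/29, 9/29) → index 1
j=3: u_3=67/160 ∈ [11/29, 19/29) → index 3
j=4: u_4=87/160 ∈ [11/29, 19/29) → index 3
j=5: u_5=107/160 ∈ [19/29, 24/29) → index 4
j=6: u_6=127/160 ∈ [19/29, 24/29) → index 4
j=7: u_7=147/160 ∈ [26/29, 27/29) → index 6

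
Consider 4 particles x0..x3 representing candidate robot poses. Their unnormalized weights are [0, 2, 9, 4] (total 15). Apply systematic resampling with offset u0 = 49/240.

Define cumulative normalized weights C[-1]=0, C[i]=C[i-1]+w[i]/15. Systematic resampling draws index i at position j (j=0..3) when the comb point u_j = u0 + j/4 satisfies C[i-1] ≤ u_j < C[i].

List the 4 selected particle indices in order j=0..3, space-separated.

2 2 2 3

C = [0, 2/15, 11/15, 1]
j=0: u_0=49/240 ∈ [2/15, 11/15) → index 2
j=1: u_1=109/240 ∈ [2/15, 11/15) → index 2
j=2: u_2=169/240 ∈ [2/15, 11/15) → index 2
j=3: u_3=229/240 ∈ [11/15, 1) → index 3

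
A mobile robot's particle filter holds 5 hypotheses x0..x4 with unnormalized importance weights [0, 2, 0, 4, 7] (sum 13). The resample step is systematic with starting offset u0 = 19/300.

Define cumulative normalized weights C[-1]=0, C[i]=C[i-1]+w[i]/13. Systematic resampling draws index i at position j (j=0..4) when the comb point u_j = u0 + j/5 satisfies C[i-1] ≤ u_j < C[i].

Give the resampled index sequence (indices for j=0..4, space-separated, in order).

C = [0, 2/13, 2/13, 6/13, 1]
j=0: u_0=19/300 ∈ [0, 2/13) → index 1
j=1: u_1=79/300 ∈ [2/13, 6/13) → index 3
j=2: u_2=139/300 ∈ [6/13, 1) → index 4
j=3: u_3=199/300 ∈ [6/13, 1) → index 4
j=4: u_4=259/300 ∈ [6/13, 1) → index 4

1 3 4 4 4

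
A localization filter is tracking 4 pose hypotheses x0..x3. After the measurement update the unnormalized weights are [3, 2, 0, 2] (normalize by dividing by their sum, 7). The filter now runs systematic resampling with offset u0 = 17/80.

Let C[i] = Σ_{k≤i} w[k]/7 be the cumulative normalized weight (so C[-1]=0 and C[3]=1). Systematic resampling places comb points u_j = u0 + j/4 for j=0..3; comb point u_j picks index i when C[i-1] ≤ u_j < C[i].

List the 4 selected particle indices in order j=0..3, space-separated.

C = [3/7, 5/7, 5/7, 1]
j=0: u_0=17/80 ∈ [0, 3/7) → index 0
j=1: u_1=37/80 ∈ [3/7, 5/7) → index 1
j=2: u_2=57/80 ∈ [3/7, 5/7) → index 1
j=3: u_3=77/80 ∈ [5/7, 1) → index 3

0 1 1 3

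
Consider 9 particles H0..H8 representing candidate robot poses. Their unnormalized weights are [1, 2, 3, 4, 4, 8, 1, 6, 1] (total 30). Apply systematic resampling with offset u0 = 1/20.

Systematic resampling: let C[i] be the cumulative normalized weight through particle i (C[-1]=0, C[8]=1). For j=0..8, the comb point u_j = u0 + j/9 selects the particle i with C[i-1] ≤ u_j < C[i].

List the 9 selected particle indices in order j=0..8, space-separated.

1 2 3 4 5 5 5 7 7

C = [1/30, 1/10, 1/5, 1/3, 7/15, 11/15, 23/30, 29/30, 1]
j=0: u_0=1/20 ∈ [1/30, 1/10) → index 1
j=1: u_1=29/180 ∈ [1/10, 1/5) → index 2
j=2: u_2=49/180 ∈ [1/5, 1/3) → index 3
j=3: u_3=23/60 ∈ [1/3, 7/15) → index 4
j=4: u_4=89/180 ∈ [7/15, 11/15) → index 5
j=5: u_5=109/180 ∈ [7/15, 11/15) → index 5
j=6: u_6=43/60 ∈ [7/15, 11/15) → index 5
j=7: u_7=149/180 ∈ [23/30, 29/30) → index 7
j=8: u_8=169/180 ∈ [23/30, 29/30) → index 7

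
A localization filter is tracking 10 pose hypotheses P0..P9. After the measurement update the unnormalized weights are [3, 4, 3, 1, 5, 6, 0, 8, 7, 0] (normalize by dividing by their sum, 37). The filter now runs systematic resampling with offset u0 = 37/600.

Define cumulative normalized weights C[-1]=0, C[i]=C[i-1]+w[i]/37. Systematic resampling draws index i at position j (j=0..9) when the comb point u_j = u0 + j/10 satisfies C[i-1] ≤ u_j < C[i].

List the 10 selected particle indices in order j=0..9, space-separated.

0 1 2 4 5 5 7 7 8 8

C = [3/37, 7/37, 10/37, 11/37, 16/37, 22/37, 22/37, 30/37, 1, 1]
j=0: u_0=37/600 ∈ [0, 3/37) → index 0
j=1: u_1=97/600 ∈ [3/37, 7/37) → index 1
j=2: u_2=157/600 ∈ [7/37, 10/37) → index 2
j=3: u_3=217/600 ∈ [11/37, 16/37) → index 4
j=4: u_4=277/600 ∈ [16/37, 22/37) → index 5
j=5: u_5=337/600 ∈ [16/37, 22/37) → index 5
j=6: u_6=397/600 ∈ [22/37, 30/37) → index 7
j=7: u_7=457/600 ∈ [22/37, 30/37) → index 7
j=8: u_8=517/600 ∈ [30/37, 1) → index 8
j=9: u_9=577/600 ∈ [30/37, 1) → index 8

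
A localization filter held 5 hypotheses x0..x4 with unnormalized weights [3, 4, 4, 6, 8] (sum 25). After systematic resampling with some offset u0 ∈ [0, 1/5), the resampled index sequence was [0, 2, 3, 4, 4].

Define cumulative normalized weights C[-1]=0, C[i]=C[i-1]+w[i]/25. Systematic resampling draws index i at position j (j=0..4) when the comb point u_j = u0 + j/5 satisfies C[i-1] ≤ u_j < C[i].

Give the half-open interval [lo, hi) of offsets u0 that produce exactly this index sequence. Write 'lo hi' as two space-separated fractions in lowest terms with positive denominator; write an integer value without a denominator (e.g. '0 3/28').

2/25 3/25

C = [3/25, 7/25, 11/25, 17/25, 1]
j=0 picked index 0: u0 ∈ [0, 3/25)
j=1 picked index 2: u0 ∈ [2/25, 6/25)
j=2 picked index 3: u0 ∈ [1/25, 7/25)
j=3 picked index 4: u0 ∈ [2/25, 2/5)
j=4 picked index 4: u0 ∈ [-3/25, 1/5)
intersection: [2/25, 3/25)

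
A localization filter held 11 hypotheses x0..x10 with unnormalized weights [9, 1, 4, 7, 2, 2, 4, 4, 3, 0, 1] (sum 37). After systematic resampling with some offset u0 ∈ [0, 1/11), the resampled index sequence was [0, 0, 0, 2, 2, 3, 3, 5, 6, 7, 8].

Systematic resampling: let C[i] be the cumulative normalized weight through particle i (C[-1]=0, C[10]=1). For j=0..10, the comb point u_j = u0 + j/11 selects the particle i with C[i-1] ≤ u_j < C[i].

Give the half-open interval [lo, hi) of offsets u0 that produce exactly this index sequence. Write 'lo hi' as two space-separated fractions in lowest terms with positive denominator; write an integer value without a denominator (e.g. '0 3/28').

0 6/407

C = [9/37, 10/37, 14/37, 21/37, 23/37, 25/37, 29/37, 33/37, 36/37, 36/37, 1]
j=0 picked index 0: u0 ∈ [0, 9/37)
j=1 picked index 0: u0 ∈ [-1/11, 62/407)
j=2 picked index 0: u0 ∈ [-2/11, 25/407)
j=3 picked index 2: u0 ∈ [-1/407, 43/407)
j=4 picked index 2: u0 ∈ [-38/407, 6/407)
j=5 picked index 3: u0 ∈ [-31/407, 46/407)
j=6 picked index 3: u0 ∈ [-68/407, 9/407)
j=7 picked index 5: u0 ∈ [-6/407, 16/407)
j=8 picked index 6: u0 ∈ [-21/407, 23/407)
j=9 picked index 7: u0 ∈ [-14/407, 30/407)
j=10 picked index 8: u0 ∈ [-7/407, 26/407)
intersection: [0, 6/407)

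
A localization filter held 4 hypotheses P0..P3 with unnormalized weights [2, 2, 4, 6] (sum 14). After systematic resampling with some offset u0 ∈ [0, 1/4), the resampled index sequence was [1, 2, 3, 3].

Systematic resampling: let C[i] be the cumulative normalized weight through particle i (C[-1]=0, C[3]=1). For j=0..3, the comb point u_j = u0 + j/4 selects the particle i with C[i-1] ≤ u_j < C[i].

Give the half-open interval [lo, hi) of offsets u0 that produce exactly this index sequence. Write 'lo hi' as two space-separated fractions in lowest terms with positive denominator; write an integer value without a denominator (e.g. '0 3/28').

C = [1/7, 2/7, 4/7, 1]
j=0 picked index 1: u0 ∈ [1/7, 2/7)
j=1 picked index 2: u0 ∈ [1/28, 9/28)
j=2 picked index 3: u0 ∈ [1/14, 1/2)
j=3 picked index 3: u0 ∈ [-5/28, 1/4)
intersection: [1/7, 1/4)

1/7 1/4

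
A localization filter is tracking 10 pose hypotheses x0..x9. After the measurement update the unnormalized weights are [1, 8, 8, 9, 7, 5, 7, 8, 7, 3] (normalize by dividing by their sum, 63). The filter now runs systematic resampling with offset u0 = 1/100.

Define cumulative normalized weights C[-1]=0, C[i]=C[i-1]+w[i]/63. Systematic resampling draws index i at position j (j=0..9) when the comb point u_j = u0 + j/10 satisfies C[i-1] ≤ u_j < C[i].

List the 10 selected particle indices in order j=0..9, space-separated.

0 1 2 3 3 4 6 6 7 8

C = [1/63, 1/7, 17/63, 26/63, 11/21, 38/63, 5/7, 53/63, 20/21, 1]
j=0: u_0=1/100 ∈ [0, 1/63) → index 0
j=1: u_1=11/100 ∈ [1/63, 1/7) → index 1
j=2: u_2=21/100 ∈ [1/7, 17/63) → index 2
j=3: u_3=31/100 ∈ [17/63, 26/63) → index 3
j=4: u_4=41/100 ∈ [17/63, 26/63) → index 3
j=5: u_5=51/100 ∈ [26/63, 11/21) → index 4
j=6: u_6=61/100 ∈ [38/63, 5/7) → index 6
j=7: u_7=71/100 ∈ [38/63, 5/7) → index 6
j=8: u_8=81/100 ∈ [5/7, 53/63) → index 7
j=9: u_9=91/100 ∈ [53/63, 20/21) → index 8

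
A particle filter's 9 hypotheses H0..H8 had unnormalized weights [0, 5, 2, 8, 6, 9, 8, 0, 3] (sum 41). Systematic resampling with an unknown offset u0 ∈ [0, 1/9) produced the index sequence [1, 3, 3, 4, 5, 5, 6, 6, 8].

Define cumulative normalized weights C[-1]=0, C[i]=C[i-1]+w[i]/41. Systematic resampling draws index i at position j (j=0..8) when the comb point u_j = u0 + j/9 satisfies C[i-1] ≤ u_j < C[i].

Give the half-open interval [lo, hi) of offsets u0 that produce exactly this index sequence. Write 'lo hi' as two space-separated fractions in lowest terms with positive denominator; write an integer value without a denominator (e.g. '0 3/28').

C = [0, 5/41, 7/41, 15/41, 21/41, 30/41, 38/41, 38/41, 1]
j=0 picked index 1: u0 ∈ [0, 5/41)
j=1 picked index 3: u0 ∈ [22/369, 94/369)
j=2 picked index 3: u0 ∈ [-19/369, 53/369)
j=3 picked index 4: u0 ∈ [4/123, 22/123)
j=4 picked index 5: u0 ∈ [25/369, 106/369)
j=5 picked index 5: u0 ∈ [-16/369, 65/369)
j=6 picked index 6: u0 ∈ [8/123, 32/123)
j=7 picked index 6: u0 ∈ [-17/369, 55/369)
j=8 picked index 8: u0 ∈ [14/369, 1/9)
intersection: [25/369, 1/9)

25/369 1/9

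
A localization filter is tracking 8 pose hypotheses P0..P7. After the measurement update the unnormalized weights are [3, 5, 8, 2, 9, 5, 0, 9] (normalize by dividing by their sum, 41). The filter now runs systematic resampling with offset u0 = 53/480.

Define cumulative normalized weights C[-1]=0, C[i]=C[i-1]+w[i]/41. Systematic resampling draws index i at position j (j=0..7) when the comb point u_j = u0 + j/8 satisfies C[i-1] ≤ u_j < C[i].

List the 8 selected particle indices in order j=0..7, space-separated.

C = [3/41, 8/41, 16/41, 18/41, 27/41, 32/41, 32/41, 1]
j=0: u_0=53/480 ∈ [3/41, 8/41) → index 1
j=1: u_1=113/480 ∈ [8/41, 16/41) → index 2
j=2: u_2=173/480 ∈ [8/41, 16/41) → index 2
j=3: u_3=233/480 ∈ [18/41, 27/41) → index 4
j=4: u_4=293/480 ∈ [18/41, 27/41) → index 4
j=5: u_5=353/480 ∈ [27/41, 32/41) → index 5
j=6: u_6=413/480 ∈ [32/41, 1) → index 7
j=7: u_7=473/480 ∈ [32/41, 1) → index 7

1 2 2 4 4 5 7 7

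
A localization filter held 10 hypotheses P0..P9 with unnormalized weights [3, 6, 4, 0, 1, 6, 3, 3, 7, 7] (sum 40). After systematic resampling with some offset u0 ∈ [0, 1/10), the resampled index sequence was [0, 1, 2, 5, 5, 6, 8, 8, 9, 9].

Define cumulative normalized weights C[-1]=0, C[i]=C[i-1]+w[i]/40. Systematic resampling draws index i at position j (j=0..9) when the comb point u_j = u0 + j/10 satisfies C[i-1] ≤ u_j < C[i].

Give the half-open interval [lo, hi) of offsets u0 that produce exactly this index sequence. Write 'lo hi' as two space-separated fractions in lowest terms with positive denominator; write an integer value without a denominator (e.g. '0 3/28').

1/20 3/40

C = [3/40, 9/40, 13/40, 13/40, 7/20, 1/2, 23/40, 13/20, 33/40, 1]
j=0 picked index 0: u0 ∈ [0, 3/40)
j=1 picked index 1: u0 ∈ [-1/40, 1/8)
j=2 picked index 2: u0 ∈ [1/40, 1/8)
j=3 picked index 5: u0 ∈ [1/20, 1/5)
j=4 picked index 5: u0 ∈ [-1/20, 1/10)
j=5 picked index 6: u0 ∈ [0, 3/40)
j=6 picked index 8: u0 ∈ [1/20, 9/40)
j=7 picked index 8: u0 ∈ [-1/20, 1/8)
j=8 picked index 9: u0 ∈ [1/40, 1/5)
j=9 picked index 9: u0 ∈ [-3/40, 1/10)
intersection: [1/20, 3/40)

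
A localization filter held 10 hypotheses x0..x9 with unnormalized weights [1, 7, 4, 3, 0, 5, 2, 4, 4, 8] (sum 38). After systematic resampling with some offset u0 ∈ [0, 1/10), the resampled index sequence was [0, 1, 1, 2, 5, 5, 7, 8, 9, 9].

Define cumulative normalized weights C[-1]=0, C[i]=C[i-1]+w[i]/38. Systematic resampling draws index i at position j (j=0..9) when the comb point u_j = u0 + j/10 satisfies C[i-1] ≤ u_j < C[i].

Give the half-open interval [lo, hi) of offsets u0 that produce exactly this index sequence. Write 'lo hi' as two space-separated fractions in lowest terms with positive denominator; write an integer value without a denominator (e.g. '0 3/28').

0 1/95

C = [1/38, 4/19, 6/19, 15/38, 15/38, 10/19, 11/19, 13/19, 15/19, 1]
j=0 picked index 0: u0 ∈ [0, 1/38)
j=1 picked index 1: u0 ∈ [-7/95, 21/190)
j=2 picked index 1: u0 ∈ [-33/190, 1/95)
j=3 picked index 2: u0 ∈ [-17/190, 3/190)
j=4 picked index 5: u0 ∈ [-1/190, 12/95)
j=5 picked index 5: u0 ∈ [-2/19, 1/38)
j=6 picked index 7: u0 ∈ [-2/95, 8/95)
j=7 picked index 8: u0 ∈ [-3/190, 17/190)
j=8 picked index 9: u0 ∈ [-1/95, 1/5)
j=9 picked index 9: u0 ∈ [-21/190, 1/10)
intersection: [0, 1/95)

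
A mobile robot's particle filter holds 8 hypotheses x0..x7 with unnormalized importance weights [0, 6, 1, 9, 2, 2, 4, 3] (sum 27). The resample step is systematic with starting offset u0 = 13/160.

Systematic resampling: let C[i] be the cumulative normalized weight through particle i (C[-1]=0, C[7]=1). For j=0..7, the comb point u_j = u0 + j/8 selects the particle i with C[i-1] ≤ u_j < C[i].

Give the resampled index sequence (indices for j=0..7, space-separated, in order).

C = [0, 2/9, 7/27, 16/27, 2/3, 20/27, 8/9, 1]
j=0: u_0=13/160 ∈ [0, 2/9) → index 1
j=1: u_1=33/160 ∈ [0, 2/9) → index 1
j=2: u_2=53/160 ∈ [7/27, 16/27) → index 3
j=3: u_3=73/160 ∈ [7/27, 16/27) → index 3
j=4: u_4=93/160 ∈ [7/27, 16/27) → index 3
j=5: u_5=113/160 ∈ [2/3, 20/27) → index 5
j=6: u_6=133/160 ∈ [20/27, 8/9) → index 6
j=7: u_7=153/160 ∈ [8/9, 1) → index 7

1 1 3 3 3 5 6 7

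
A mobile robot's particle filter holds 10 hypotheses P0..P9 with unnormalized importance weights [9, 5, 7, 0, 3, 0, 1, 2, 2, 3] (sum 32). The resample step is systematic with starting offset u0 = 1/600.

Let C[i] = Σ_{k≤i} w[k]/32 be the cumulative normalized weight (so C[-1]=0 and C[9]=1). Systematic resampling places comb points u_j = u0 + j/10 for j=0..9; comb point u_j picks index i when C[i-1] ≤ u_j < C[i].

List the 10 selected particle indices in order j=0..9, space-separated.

C = [9/32, 7/16, 21/32, 21/32, 3/4, 3/4, 25/32, 27/32, 29/32, 1]
j=0: u_0=1/600 ∈ [0, 9/32) → index 0
j=1: u_1=61/600 ∈ [0, 9/32) → index 0
j=2: u_2=121/600 ∈ [0, 9/32) → index 0
j=3: u_3=181/600 ∈ [9/32, 7/16) → index 1
j=4: u_4=241/600 ∈ [9/32, 7/16) → index 1
j=5: u_5=301/600 ∈ [7/16, 21/32) → index 2
j=6: u_6=361/600 ∈ [7/16, 21/32) → index 2
j=7: u_7=421/600 ∈ [21/32, 3/4) → index 4
j=8: u_8=481/600 ∈ [25/32, 27/32) → index 7
j=9: u_9=541/600 ∈ [27/32, 29/32) → index 8

0 0 0 1 1 2 2 4 7 8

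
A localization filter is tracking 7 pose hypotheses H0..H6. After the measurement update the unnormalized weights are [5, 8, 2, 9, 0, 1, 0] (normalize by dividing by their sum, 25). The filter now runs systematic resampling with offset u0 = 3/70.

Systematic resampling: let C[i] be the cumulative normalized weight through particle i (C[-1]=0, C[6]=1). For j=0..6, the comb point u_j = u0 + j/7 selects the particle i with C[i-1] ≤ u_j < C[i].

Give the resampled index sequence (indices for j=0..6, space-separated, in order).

C = [1/5, 13/25, 3/5, 24/25, 24/25, 1, 1]
j=0: u_0=3/70 ∈ [0, 1/5) → index 0
j=1: u_1=13/70 ∈ [0, 1/5) → index 0
j=2: u_2=23/70 ∈ [1/5, 13/25) → index 1
j=3: u_3=33/70 ∈ [1/5, 13/25) → index 1
j=4: u_4=43/70 ∈ [3/5, 24/25) → index 3
j=5: u_5=53/70 ∈ [3/5, 24/25) → index 3
j=6: u_6=9/10 ∈ [3/5, 24/25) → index 3

0 0 1 1 3 3 3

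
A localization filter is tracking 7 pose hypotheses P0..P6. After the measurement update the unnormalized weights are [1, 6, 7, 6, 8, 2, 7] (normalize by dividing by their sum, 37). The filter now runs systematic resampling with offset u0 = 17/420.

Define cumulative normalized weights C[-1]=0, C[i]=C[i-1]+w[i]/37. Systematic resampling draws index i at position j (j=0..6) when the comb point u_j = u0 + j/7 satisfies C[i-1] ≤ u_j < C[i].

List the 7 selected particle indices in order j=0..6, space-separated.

1 1 2 3 4 4 6

C = [1/37, 7/37, 14/37, 20/37, 28/37, 30/37, 1]
j=0: u_0=17/420 ∈ [1/37, 7/37) → index 1
j=1: u_1=11/60 ∈ [1/37, 7/37) → index 1
j=2: u_2=137/420 ∈ [7/37, 14/37) → index 2
j=3: u_3=197/420 ∈ [14/37, 20/37) → index 3
j=4: u_4=257/420 ∈ [20/37, 28/37) → index 4
j=5: u_5=317/420 ∈ [20/37, 28/37) → index 4
j=6: u_6=377/420 ∈ [30/37, 1) → index 6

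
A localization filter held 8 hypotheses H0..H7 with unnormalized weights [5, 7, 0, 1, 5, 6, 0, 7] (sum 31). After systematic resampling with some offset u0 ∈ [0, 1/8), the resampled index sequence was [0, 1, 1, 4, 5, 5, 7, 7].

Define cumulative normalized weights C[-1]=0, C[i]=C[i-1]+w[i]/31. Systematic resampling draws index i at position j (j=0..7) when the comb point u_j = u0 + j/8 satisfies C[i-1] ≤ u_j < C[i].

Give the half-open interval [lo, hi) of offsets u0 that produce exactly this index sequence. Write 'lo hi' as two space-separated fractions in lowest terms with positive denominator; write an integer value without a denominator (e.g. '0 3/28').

C = [5/31, 12/31, 12/31, 13/31, 18/31, 24/31, 24/31, 1]
j=0 picked index 0: u0 ∈ [0, 5/31)
j=1 picked index 1: u0 ∈ [9/248, 65/248)
j=2 picked index 1: u0 ∈ [-11/124, 17/124)
j=3 picked index 4: u0 ∈ [11/248, 51/248)
j=4 picked index 5: u0 ∈ [5/62, 17/62)
j=5 picked index 5: u0 ∈ [-11/248, 37/248)
j=6 picked index 7: u0 ∈ [3/124, 1/4)
j=7 picked index 7: u0 ∈ [-25/248, 1/8)
intersection: [5/62, 1/8)

5/62 1/8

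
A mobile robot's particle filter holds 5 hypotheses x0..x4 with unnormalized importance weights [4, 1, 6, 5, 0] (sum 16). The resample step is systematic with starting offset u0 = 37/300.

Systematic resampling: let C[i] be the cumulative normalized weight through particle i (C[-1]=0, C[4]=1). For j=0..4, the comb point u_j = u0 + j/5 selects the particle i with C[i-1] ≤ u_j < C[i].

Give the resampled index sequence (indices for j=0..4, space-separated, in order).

C = [1/4, 5/16, 11/16, 1, 1]
j=0: u_0=37/300 ∈ [0, 1/4) → index 0
j=1: u_1=97/300 ∈ [5/16, 11/16) → index 2
j=2: u_2=157/300 ∈ [5/16, 11/16) → index 2
j=3: u_3=217/300 ∈ [11/16, 1) → index 3
j=4: u_4=277/300 ∈ [11/16, 1) → index 3

0 2 2 3 3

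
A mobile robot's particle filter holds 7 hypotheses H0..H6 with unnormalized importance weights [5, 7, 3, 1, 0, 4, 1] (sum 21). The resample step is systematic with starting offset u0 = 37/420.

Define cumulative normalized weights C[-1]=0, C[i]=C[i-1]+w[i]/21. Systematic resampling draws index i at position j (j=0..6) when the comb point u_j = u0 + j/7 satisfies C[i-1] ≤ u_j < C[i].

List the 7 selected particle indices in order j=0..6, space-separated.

C = [5/21, 4/7, 5/7, 16/21, 16/21, 20/21, 1]
j=0: u_0=37/420 ∈ [0, 5/21) → index 0
j=1: u_1=97/420 ∈ [0, 5/21) → index 0
j=2: u_2=157/420 ∈ [5/21, 4/7) → index 1
j=3: u_3=31/60 ∈ [5/21, 4/7) → index 1
j=4: u_4=277/420 ∈ [4/7, 5/7) → index 2
j=5: u_5=337/420 ∈ [16/21, 20/21) → index 5
j=6: u_6=397/420 ∈ [16/21, 20/21) → index 5

0 0 1 1 2 5 5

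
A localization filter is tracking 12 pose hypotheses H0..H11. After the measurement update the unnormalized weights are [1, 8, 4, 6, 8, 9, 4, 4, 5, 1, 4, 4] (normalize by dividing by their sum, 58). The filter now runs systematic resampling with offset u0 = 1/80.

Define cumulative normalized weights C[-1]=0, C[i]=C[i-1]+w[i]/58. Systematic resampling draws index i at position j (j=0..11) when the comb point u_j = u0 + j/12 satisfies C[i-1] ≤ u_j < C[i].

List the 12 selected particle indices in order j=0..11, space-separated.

C = [1/58, 9/58, 13/58, 19/58, 27/58, 18/29, 20/29, 22/29, 49/58, 25/29, 27/29, 1]
j=0: u_0=1/80 ∈ [0, 1/58) → index 0
j=1: u_1=23/240 ∈ [1/58, 9/58) → index 1
j=2: u_2=43/240 ∈ [9/58, 13/58) → index 2
j=3: u_3=21/80 ∈ [13/58, 19/58) → index 3
j=4: u_4=83/240 ∈ [19/58, 27/58) → index 4
j=5: u_5=103/240 ∈ [19/58, 27/58) → index 4
j=6: u_6=41/80 ∈ [27/58, 18/29) → index 5
j=7: u_7=143/240 ∈ [27/58, 18/29) → index 5
j=8: u_8=163/240 ∈ [18/29, 20/29) → index 6
j=9: u_9=61/80 ∈ [22/29, 49/58) → index 8
j=10: u_10=203/240 ∈ [49/58, 25/29) → index 9
j=11: u_11=223/240 ∈ [25/29, 27/29) → index 10

0 1 2 3 4 4 5 5 6 8 9 10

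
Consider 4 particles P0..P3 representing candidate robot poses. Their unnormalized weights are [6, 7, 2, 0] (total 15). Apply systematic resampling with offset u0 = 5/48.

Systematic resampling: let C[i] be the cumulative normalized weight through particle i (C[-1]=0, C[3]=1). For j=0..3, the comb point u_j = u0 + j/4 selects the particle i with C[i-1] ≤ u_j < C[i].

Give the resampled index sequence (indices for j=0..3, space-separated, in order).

C = [2/5, 13/15, 1, 1]
j=0: u_0=5/48 ∈ [0, 2/5) → index 0
j=1: u_1=17/48 ∈ [0, 2/5) → index 0
j=2: u_2=29/48 ∈ [2/5, 13/15) → index 1
j=3: u_3=41/48 ∈ [2/5, 13/15) → index 1

0 0 1 1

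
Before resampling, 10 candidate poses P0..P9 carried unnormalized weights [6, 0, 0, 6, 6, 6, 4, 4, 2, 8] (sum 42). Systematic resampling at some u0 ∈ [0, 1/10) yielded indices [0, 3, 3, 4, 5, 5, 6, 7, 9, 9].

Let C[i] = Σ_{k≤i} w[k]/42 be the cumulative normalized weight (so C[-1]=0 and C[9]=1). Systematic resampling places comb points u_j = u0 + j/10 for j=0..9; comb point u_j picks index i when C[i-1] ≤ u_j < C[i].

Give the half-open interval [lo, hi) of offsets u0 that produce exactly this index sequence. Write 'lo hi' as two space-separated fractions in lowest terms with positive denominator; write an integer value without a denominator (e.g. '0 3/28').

C = [1/7, 1/7, 1/7, 2/7, 3/7, 4/7, 2/3, 16/21, 17/21, 1]
j=0 picked index 0: u0 ∈ [0, 1/7)
j=1 picked index 3: u0 ∈ [3/70, 13/70)
j=2 picked index 3: u0 ∈ [-2/35, 3/35)
j=3 picked index 4: u0 ∈ [-1/70, 9/70)
j=4 picked index 5: u0 ∈ [1/35, 6/35)
j=5 picked index 5: u0 ∈ [-1/14, 1/14)
j=6 picked index 6: u0 ∈ [-1/35, 1/15)
j=7 picked index 7: u0 ∈ [-1/30, 13/210)
j=8 picked index 9: u0 ∈ [1/105, 1/5)
j=9 picked index 9: u0 ∈ [-19/210, 1/10)
intersection: [3/70, 13/210)

3/70 13/210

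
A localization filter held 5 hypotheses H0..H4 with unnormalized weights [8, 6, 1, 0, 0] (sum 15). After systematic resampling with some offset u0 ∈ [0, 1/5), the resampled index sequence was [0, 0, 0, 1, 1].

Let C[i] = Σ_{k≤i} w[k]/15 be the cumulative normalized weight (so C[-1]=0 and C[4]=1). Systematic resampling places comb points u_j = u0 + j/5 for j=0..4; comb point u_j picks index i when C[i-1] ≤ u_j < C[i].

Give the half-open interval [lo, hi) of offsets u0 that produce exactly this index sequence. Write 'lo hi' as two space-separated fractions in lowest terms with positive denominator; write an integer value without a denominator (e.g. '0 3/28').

C = [8/15, 14/15, 1, 1, 1]
j=0 picked index 0: u0 ∈ [0, 8/15)
j=1 picked index 0: u0 ∈ [-1/5, 1/3)
j=2 picked index 0: u0 ∈ [-2/5, 2/15)
j=3 picked index 1: u0 ∈ [-1/15, 1/3)
j=4 picked index 1: u0 ∈ [-4/15, 2/15)
intersection: [0, 2/15)

0 2/15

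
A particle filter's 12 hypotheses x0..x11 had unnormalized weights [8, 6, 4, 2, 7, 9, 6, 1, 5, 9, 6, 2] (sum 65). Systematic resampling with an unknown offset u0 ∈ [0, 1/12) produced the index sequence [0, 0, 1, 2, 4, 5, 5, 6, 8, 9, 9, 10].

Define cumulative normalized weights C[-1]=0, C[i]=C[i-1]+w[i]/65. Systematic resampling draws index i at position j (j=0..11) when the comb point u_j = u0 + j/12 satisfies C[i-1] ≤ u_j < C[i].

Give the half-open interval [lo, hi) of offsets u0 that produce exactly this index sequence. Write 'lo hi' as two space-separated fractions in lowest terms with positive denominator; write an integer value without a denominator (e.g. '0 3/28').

0 7/260

C = [8/65, 14/65, 18/65, 4/13, 27/65, 36/65, 42/65, 43/65, 48/65, 57/65, 63/65, 1]
j=0 picked index 0: u0 ∈ [0, 8/65)
j=1 picked index 0: u0 ∈ [-1/12, 31/780)
j=2 picked index 1: u0 ∈ [-17/390, 19/390)
j=3 picked index 2: u0 ∈ [-9/260, 7/260)
j=4 picked index 4: u0 ∈ [-1/39, 16/195)
j=5 picked index 5: u0 ∈ [-1/780, 107/780)
j=6 picked index 5: u0 ∈ [-11/130, 7/130)
j=7 picked index 6: u0 ∈ [-23/780, 49/780)
j=8 picked index 8: u0 ∈ [-1/195, 14/195)
j=9 picked index 9: u0 ∈ [-3/260, 33/260)
j=10 picked index 9: u0 ∈ [-37/390, 17/390)
j=11 picked index 10: u0 ∈ [-31/780, 41/780)
intersection: [0, 7/260)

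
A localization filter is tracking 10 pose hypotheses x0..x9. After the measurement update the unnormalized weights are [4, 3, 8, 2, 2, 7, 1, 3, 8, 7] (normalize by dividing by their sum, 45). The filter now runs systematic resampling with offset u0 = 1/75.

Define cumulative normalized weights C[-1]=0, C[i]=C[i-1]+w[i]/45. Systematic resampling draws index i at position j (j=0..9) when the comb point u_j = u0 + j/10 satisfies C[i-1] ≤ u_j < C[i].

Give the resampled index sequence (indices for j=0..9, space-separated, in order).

0 1 2 2 4 5 7 8 8 9

C = [4/45, 7/45, 1/3, 17/45, 19/45, 26/45, 3/5, 2/3, 38/45, 1]
j=0: u_0=1/75 ∈ [0, 4/45) → index 0
j=1: u_1=17/150 ∈ [4/45, 7/45) → index 1
j=2: u_2=16/75 ∈ [7/45, 1/3) → index 2
j=3: u_3=47/150 ∈ [7/45, 1/3) → index 2
j=4: u_4=31/75 ∈ [17/45, 19/45) → index 4
j=5: u_5=77/150 ∈ [19/45, 26/45) → index 5
j=6: u_6=46/75 ∈ [3/5, 2/3) → index 7
j=7: u_7=107/150 ∈ [2/3, 38/45) → index 8
j=8: u_8=61/75 ∈ [2/3, 38/45) → index 8
j=9: u_9=137/150 ∈ [38/45, 1) → index 9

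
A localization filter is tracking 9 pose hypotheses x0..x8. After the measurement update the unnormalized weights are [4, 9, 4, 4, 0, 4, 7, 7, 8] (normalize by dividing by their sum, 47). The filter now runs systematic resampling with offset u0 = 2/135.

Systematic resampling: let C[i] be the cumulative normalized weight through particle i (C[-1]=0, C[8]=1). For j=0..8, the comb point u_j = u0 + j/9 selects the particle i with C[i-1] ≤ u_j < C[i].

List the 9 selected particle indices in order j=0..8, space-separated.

C = [4/47, 13/47, 17/47, 21/47, 21/47, 25/47, 32/47, 39/47, 1]
j=0: u_0=2/135 ∈ [0, 4/47) → index 0
j=1: u_1=17/135 ∈ [4/47, 13/47) → index 1
j=2: u_2=32/135 ∈ [4/47, 13/47) → index 1
j=3: u_3=47/135 ∈ [13/47, 17/47) → index 2
j=4: u_4=62/135 ∈ [21/47, 25/47) → index 5
j=5: u_5=77/135 ∈ [25/47, 32/47) → index 6
j=6: u_6=92/135 ∈ [32/47, 39/47) → index 7
j=7: u_7=107/135 ∈ [32/47, 39/47) → index 7
j=8: u_8=122/135 ∈ [39/47, 1) → index 8

0 1 1 2 5 6 7 7 8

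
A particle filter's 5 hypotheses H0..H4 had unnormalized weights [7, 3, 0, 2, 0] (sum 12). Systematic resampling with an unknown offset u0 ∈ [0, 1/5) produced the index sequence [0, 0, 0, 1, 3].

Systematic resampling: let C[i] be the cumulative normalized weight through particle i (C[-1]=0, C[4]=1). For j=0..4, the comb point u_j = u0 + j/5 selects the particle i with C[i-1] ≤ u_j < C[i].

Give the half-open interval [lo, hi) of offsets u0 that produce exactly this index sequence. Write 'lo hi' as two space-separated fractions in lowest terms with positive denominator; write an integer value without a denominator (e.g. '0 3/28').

1/30 11/60

C = [7/12, 5/6, 5/6, 1, 1]
j=0 picked index 0: u0 ∈ [0, 7/12)
j=1 picked index 0: u0 ∈ [-1/5, 23/60)
j=2 picked index 0: u0 ∈ [-2/5, 11/60)
j=3 picked index 1: u0 ∈ [-1/60, 7/30)
j=4 picked index 3: u0 ∈ [1/30, 1/5)
intersection: [1/30, 11/60)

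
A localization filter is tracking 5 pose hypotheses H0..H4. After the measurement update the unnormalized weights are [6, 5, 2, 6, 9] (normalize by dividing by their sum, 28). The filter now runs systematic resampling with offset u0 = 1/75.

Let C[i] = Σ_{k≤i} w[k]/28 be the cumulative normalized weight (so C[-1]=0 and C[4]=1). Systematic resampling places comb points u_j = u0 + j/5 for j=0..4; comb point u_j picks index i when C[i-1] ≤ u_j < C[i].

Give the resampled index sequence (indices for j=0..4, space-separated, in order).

0 0 2 3 4

C = [3/14, 11/28, 13/28, 19/28, 1]
j=0: u_0=1/75 ∈ [0, 3/14) → index 0
j=1: u_1=16/75 ∈ [0, 3/14) → index 0
j=2: u_2=31/75 ∈ [11/28, 13/28) → index 2
j=3: u_3=46/75 ∈ [13/28, 19/28) → index 3
j=4: u_4=61/75 ∈ [19/28, 1) → index 4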